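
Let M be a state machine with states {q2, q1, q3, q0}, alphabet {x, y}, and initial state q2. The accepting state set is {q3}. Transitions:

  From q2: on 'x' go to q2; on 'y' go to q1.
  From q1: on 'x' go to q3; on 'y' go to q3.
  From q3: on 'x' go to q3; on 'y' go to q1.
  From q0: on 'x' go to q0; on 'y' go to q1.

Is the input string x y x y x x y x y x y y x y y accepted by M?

Yes

q2 → q2 → q1 → q3 → q1 → q3 → q3 → q1 → q3 → q1 → q3 → q1 → q3 → q3 → q1 → q3
End state q3 is accepting.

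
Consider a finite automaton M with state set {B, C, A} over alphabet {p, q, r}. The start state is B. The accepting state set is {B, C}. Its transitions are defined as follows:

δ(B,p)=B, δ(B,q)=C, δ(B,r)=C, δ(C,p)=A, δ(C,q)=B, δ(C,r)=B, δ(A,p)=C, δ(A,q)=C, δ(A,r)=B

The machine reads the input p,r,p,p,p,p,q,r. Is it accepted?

B → B → C → A → C → A → C → B → C
End state C is accepting.

Yes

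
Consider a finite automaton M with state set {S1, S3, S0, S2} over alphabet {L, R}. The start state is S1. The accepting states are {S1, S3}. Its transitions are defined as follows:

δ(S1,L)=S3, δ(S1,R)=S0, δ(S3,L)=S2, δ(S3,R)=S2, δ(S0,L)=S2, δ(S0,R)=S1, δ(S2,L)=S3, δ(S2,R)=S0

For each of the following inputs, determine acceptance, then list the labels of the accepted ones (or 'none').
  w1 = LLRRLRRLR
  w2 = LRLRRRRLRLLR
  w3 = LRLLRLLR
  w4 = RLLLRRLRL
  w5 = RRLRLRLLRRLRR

w4

w1:
  start at S1
  read 'L': S1 → S3
  read 'L': S3 → S2
  read 'R': S2 → S0
  read 'R': S0 → S1
  read 'L': S1 → S3
  read 'R': S3 → S2
  read 'R': S2 → S0
  read 'L': S0 → S2
  read 'R': S2 → S0
  end S0, rejected
w2:
  start at S1
  read 'L': S1 → S3
  read 'R': S3 → S2
  read 'L': S2 → S3
  read 'R': S3 → S2
  read 'R': S2 → S0
  read 'R': S0 → S1
  read 'R': S1 → S0
  read 'L': S0 → S2
  read 'R': S2 → S0
  read 'L': S0 → S2
  read 'L': S2 → S3
  read 'R': S3 → S2
  end S2, rejected
w3:
  start at S1
  read 'L': S1 → S3
  read 'R': S3 → S2
  read 'L': S2 → S3
  read 'L': S3 → S2
  read 'R': S2 → S0
  read 'L': S0 → S2
  read 'L': S2 → S3
  read 'R': S3 → S2
  end S2, rejected
w4:
  start at S1
  read 'R': S1 → S0
  read 'L': S0 → S2
  read 'L': S2 → S3
  read 'L': S3 → S2
  read 'R': S2 → S0
  read 'R': S0 → S1
  read 'L': S1 → S3
  read 'R': S3 → S2
  read 'L': S2 → S3
  end S3, accepted
w5:
  start at S1
  read 'R': S1 → S0
  read 'R': S0 → S1
  read 'L': S1 → S3
  read 'R': S3 → S2
  read 'L': S2 → S3
  read 'R': S3 → S2
  read 'L': S2 → S3
  read 'L': S3 → S2
  read 'R': S2 → S0
  read 'R': S0 → S1
  read 'L': S1 → S3
  read 'R': S3 → S2
  read 'R': S2 → S0
  end S0, rejected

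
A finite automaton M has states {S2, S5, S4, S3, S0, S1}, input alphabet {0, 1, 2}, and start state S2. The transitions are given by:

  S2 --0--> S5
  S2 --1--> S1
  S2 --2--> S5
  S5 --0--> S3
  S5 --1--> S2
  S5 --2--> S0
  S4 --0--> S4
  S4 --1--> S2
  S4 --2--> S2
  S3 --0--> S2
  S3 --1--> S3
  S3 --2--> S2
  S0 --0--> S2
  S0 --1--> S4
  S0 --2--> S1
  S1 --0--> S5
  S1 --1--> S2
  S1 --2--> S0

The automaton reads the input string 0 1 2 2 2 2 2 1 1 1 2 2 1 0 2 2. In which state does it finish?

start at S2
read '0': S2 → S5
read '1': S5 → S2
read '2': S2 → S5
read '2': S5 → S0
read '2': S0 → S1
read '2': S1 → S0
read '2': S0 → S1
read '1': S1 → S2
read '1': S2 → S1
read '1': S1 → S2
read '2': S2 → S5
read '2': S5 → S0
read '1': S0 → S4
read '0': S4 → S4
read '2': S4 → S2
read '2': S2 → S5

S5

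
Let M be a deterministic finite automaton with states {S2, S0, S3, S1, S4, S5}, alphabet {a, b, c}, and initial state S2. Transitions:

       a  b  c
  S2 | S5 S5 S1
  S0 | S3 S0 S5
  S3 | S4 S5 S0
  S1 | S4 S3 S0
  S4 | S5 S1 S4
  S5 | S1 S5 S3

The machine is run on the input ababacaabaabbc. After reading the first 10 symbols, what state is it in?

S4

S2 → S5 → S5 → S1 → S3 → S4 → S4 → S5 → S1 → S3 → S4
After 10 symbols: S4.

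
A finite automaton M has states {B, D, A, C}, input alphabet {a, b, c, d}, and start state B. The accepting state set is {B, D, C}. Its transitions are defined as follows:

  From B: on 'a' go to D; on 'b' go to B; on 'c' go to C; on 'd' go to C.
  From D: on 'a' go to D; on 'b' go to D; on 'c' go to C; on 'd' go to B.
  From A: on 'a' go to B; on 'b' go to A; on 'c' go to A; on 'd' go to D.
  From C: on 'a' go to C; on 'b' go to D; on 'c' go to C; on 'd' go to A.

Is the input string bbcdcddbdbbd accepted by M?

Yes

Trace: B -b-> B -b-> B -c-> C -d-> A -c-> A -d-> D -d-> B -b-> B -d-> C -b-> D -b-> D -d-> B
End state B is accepting.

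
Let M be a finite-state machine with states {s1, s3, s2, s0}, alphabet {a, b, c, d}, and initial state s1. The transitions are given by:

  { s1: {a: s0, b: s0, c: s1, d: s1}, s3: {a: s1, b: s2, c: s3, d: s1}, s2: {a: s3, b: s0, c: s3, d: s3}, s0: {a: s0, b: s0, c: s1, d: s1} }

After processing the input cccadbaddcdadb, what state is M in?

s0

s1 → s1 → s1 → s1 → s0 → s1 → s0 → s0 → s1 → s1 → s1 → s1 → s0 → s1 → s0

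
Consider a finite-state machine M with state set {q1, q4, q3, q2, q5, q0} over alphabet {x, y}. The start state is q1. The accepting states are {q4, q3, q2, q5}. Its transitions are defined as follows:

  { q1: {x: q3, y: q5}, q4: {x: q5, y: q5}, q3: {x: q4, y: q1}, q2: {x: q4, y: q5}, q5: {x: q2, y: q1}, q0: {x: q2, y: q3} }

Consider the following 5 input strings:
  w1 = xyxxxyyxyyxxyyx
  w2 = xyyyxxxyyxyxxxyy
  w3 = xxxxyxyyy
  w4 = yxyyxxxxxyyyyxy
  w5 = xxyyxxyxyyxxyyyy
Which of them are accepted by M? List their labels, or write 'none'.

w1, w2, w3

w1: Trace: q1 -x-> q3 -y-> q1 -x-> q3 -x-> q4 -x-> q5 -y-> q1 -y-> q5 -x-> q2 -y-> q5 -y-> q1 -x-> q3 -x-> q4 -y-> q5 -y-> q1 -x-> q3  → end q3, accepted
w2: Trace: q1 -x-> q3 -y-> q1 -y-> q5 -y-> q1 -x-> q3 -x-> q4 -x-> q5 -y-> q1 -y-> q5 -x-> q2 -y-> q5 -x-> q2 -x-> q4 -x-> q5 -y-> q1 -y-> q5  → end q5, accepted
w3: Trace: q1 -x-> q3 -x-> q4 -x-> q5 -x-> q2 -y-> q5 -x-> q2 -y-> q5 -y-> q1 -y-> q5  → end q5, accepted
w4: Trace: q1 -y-> q5 -x-> q2 -y-> q5 -y-> q1 -x-> q3 -x-> q4 -x-> q5 -x-> q2 -x-> q4 -y-> q5 -y-> q1 -y-> q5 -y-> q1 -x-> q3 -y-> q1  → end q1, rejected
w5: Trace: q1 -x-> q3 -x-> q4 -y-> q5 -y-> q1 -x-> q3 -x-> q4 -y-> q5 -x-> q2 -y-> q5 -y-> q1 -x-> q3 -x-> q4 -y-> q5 -y-> q1 -y-> q5 -y-> q1  → end q1, rejected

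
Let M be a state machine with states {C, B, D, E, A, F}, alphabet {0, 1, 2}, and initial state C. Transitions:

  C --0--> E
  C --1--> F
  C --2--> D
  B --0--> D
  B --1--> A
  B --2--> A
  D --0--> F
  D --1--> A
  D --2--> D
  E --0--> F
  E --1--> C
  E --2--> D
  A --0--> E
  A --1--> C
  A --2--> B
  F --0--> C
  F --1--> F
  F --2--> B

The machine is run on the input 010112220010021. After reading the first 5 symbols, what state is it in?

start at C
read '0': C → E
read '1': E → C
read '0': C → E
read '1': E → C
read '1': C → F
After 5 symbols: F.

F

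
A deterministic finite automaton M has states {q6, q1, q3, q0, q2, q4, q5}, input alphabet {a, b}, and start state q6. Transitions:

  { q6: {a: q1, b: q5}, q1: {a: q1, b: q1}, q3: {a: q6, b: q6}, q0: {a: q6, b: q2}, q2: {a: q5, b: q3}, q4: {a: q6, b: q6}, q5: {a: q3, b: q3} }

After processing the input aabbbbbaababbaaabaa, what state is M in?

q6 → q1 → q1 → q1 → q1 → q1 → q1 → q1 → q1 → q1 → q1 → q1 → q1 → q1 → q1 → q1 → q1 → q1 → q1 → q1

q1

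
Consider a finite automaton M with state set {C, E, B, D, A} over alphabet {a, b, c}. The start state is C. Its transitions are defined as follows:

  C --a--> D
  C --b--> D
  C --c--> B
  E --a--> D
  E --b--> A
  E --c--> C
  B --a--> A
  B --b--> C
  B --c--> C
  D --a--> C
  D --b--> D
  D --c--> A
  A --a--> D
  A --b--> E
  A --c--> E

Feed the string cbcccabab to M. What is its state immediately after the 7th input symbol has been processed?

E

C → B → C → B → C → B → A → E
After 7 symbols: E.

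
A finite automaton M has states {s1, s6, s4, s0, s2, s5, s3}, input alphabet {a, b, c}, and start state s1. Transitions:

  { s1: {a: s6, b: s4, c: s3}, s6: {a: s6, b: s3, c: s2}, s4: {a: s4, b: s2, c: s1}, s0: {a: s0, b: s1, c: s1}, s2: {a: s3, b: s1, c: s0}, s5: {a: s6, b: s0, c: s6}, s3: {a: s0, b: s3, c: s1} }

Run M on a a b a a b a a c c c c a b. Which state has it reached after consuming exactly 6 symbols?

s1

s1 → s6 → s6 → s3 → s0 → s0 → s1
After 6 symbols: s1.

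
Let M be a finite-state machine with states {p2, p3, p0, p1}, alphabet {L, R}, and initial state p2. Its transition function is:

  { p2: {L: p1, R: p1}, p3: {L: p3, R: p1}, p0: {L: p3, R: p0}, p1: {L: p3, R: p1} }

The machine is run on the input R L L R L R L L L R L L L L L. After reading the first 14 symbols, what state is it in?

start at p2
read 'R': p2 → p1
read 'L': p1 → p3
read 'L': p3 → p3
read 'R': p3 → p1
read 'L': p1 → p3
read 'R': p3 → p1
read 'L': p1 → p3
read 'L': p3 → p3
read 'L': p3 → p3
read 'R': p3 → p1
read 'L': p1 → p3
read 'L': p3 → p3
read 'L': p3 → p3
read 'L': p3 → p3
After 14 symbols: p3.

p3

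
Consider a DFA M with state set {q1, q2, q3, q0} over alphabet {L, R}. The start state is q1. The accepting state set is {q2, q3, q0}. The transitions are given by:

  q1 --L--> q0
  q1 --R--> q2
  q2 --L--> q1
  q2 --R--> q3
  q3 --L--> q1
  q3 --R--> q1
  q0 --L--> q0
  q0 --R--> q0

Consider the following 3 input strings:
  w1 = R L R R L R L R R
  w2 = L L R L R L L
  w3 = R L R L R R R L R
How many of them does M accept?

w1:
  start at q1
  read 'R': q1 → q2
  read 'L': q2 → q1
  read 'R': q1 → q2
  read 'R': q2 → q3
  read 'L': q3 → q1
  read 'R': q1 → q2
  read 'L': q2 → q1
  read 'R': q1 → q2
  read 'R': q2 → q3
  end q3, accepted
w2:
  start at q1
  read 'L': q1 → q0
  read 'L': q0 → q0
  read 'R': q0 → q0
  read 'L': q0 → q0
  read 'R': q0 → q0
  read 'L': q0 → q0
  read 'L': q0 → q0
  end q0, accepted
w3:
  start at q1
  read 'R': q1 → q2
  read 'L': q2 → q1
  read 'R': q1 → q2
  read 'L': q2 → q1
  read 'R': q1 → q2
  read 'R': q2 → q3
  read 'R': q3 → q1
  read 'L': q1 → q0
  read 'R': q0 → q0
  end q0, accepted

3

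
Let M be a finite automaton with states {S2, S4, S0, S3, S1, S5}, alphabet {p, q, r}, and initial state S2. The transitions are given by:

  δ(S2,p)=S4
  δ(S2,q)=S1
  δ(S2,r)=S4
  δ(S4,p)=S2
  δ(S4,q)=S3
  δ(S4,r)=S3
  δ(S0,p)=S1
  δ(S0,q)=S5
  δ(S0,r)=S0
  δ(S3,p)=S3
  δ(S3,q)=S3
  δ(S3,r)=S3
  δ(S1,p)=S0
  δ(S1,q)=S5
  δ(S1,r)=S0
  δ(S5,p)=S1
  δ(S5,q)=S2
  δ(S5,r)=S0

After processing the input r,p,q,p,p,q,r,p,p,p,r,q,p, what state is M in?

S2 → S4 → S2 → S1 → S0 → S1 → S5 → S0 → S1 → S0 → S1 → S0 → S5 → S1

S1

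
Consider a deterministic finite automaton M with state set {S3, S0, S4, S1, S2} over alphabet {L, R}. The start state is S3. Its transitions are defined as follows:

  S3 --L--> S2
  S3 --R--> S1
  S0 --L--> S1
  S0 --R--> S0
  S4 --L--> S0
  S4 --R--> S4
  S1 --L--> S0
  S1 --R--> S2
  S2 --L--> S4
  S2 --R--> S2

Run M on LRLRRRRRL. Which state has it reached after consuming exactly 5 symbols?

S4

start at S3
read 'L': S3 → S2
read 'R': S2 → S2
read 'L': S2 → S4
read 'R': S4 → S4
read 'R': S4 → S4
After 5 symbols: S4.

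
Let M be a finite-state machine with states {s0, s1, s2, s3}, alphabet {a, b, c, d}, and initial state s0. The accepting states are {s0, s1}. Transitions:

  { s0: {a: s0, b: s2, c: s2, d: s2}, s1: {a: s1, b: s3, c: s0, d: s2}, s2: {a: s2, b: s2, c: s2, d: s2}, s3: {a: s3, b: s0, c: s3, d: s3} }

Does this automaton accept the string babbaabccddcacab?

start at s0
read 'b': s0 → s2
read 'a': s2 → s2
read 'b': s2 → s2
read 'b': s2 → s2
read 'a': s2 → s2
read 'a': s2 → s2
read 'b': s2 → s2
read 'c': s2 → s2
read 'c': s2 → s2
read 'd': s2 → s2
read 'd': s2 → s2
read 'c': s2 → s2
read 'a': s2 → s2
read 'c': s2 → s2
read 'a': s2 → s2
read 'b': s2 → s2
End state s2 is not accepting.

No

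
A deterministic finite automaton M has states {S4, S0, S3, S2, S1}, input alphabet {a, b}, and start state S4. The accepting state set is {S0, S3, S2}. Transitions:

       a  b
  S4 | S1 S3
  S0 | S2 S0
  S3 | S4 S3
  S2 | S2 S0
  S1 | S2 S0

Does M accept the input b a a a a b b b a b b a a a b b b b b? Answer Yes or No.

S4 → S3 → S4 → S1 → S2 → S2 → S0 → S0 → S0 → S2 → S0 → S0 → S2 → S2 → S2 → S0 → S0 → S0 → S0 → S0
End state S0 is accepting.

Yes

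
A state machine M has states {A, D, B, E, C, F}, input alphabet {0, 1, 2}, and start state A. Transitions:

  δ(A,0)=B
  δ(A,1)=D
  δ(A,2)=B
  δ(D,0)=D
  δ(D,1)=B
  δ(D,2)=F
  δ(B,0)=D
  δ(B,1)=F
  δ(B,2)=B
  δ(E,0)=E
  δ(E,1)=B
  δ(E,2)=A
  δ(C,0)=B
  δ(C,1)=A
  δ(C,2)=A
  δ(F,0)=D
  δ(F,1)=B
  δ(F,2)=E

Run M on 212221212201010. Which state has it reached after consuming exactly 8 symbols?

B

Trace: A -2-> B -1-> F -2-> E -2-> A -2-> B -1-> F -2-> E -1-> B
After 8 symbols: B.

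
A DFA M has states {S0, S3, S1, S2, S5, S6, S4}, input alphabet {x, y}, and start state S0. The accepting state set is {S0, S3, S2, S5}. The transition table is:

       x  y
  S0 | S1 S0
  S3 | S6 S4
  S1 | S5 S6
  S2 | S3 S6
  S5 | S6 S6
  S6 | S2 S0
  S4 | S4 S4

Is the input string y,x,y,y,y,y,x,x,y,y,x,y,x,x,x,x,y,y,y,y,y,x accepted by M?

start at S0
read 'y': S0 → S0
read 'x': S0 → S1
read 'y': S1 → S6
read 'y': S6 → S0
read 'y': S0 → S0
read 'y': S0 → S0
read 'x': S0 → S1
read 'x': S1 → S5
read 'y': S5 → S6
read 'y': S6 → S0
read 'x': S0 → S1
read 'y': S1 → S6
read 'x': S6 → S2
read 'x': S2 → S3
read 'x': S3 → S6
read 'x': S6 → S2
read 'y': S2 → S6
read 'y': S6 → S0
read 'y': S0 → S0
read 'y': S0 → S0
read 'y': S0 → S0
read 'x': S0 → S1
End state S1 is not accepting.

No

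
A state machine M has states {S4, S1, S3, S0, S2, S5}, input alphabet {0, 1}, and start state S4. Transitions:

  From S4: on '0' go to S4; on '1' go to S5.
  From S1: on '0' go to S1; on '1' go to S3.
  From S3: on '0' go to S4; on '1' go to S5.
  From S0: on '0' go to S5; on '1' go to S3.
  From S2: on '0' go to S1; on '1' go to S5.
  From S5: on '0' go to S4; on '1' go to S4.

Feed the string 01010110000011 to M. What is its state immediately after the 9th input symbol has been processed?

start at S4
read '0': S4 → S4
read '1': S4 → S5
read '0': S5 → S4
read '1': S4 → S5
read '0': S5 → S4
read '1': S4 → S5
read '1': S5 → S4
read '0': S4 → S4
read '0': S4 → S4
After 9 symbols: S4.

S4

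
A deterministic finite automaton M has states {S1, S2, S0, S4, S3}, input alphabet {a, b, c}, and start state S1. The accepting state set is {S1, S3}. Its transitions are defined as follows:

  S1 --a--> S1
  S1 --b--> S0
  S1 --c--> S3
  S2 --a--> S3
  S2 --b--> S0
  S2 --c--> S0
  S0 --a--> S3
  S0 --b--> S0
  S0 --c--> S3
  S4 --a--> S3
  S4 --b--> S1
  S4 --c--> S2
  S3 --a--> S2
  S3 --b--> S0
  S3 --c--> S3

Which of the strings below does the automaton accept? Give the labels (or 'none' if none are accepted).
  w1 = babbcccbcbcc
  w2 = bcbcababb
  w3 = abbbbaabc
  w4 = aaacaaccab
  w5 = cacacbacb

w1:
  start at S1
  read 'b': S1 → S0
  read 'a': S0 → S3
  read 'b': S3 → S0
  read 'b': S0 → S0
  read 'c': S0 → S3
  read 'c': S3 → S3
  read 'c': S3 → S3
  read 'b': S3 → S0
  read 'c': S0 → S3
  read 'b': S3 → S0
  read 'c': S0 → S3
  read 'c': S3 → S3
  end S3, accepted
w2:
  start at S1
  read 'b': S1 → S0
  read 'c': S0 → S3
  read 'b': S3 → S0
  read 'c': S0 → S3
  read 'a': S3 → S2
  read 'b': S2 → S0
  read 'a': S0 → S3
  read 'b': S3 → S0
  read 'b': S0 → S0
  end S0, rejected
w3:
  start at S1
  read 'a': S1 → S1
  read 'b': S1 → S0
  read 'b': S0 → S0
  read 'b': S0 → S0
  read 'b': S0 → S0
  read 'a': S0 → S3
  read 'a': S3 → S2
  read 'b': S2 → S0
  read 'c': S0 → S3
  end S3, accepted
w4:
  start at S1
  read 'a': S1 → S1
  read 'a': S1 → S1
  read 'a': S1 → S1
  read 'c': S1 → S3
  read 'a': S3 → S2
  read 'a': S2 → S3
  read 'c': S3 → S3
  read 'c': S3 → S3
  read 'a': S3 → S2
  read 'b': S2 → S0
  end S0, rejected
w5:
  start at S1
  read 'c': S1 → S3
  read 'a': S3 → S2
  read 'c': S2 → S0
  read 'a': S0 → S3
  read 'c': S3 → S3
  read 'b': S3 → S0
  read 'a': S0 → S3
  read 'c': S3 → S3
  read 'b': S3 → S0
  end S0, rejected

w1, w3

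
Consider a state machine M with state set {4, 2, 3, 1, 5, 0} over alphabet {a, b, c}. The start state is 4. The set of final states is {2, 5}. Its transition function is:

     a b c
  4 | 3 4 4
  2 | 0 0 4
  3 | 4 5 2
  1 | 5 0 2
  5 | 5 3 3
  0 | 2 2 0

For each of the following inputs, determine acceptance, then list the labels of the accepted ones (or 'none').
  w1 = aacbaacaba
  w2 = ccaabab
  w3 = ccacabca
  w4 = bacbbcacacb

w1, w2, w4

w1: 4 → 3 → 4 → 4 → 4 → 3 → 4 → 4 → 3 → 5 → 5  → end 5, accepted
w2: 4 → 4 → 4 → 3 → 4 → 4 → 3 → 5  → end 5, accepted
w3: 4 → 4 → 4 → 3 → 2 → 0 → 2 → 4 → 3  → end 3, rejected
w4: 4 → 4 → 3 → 2 → 0 → 2 → 4 → 3 → 2 → 0 → 0 → 2  → end 2, accepted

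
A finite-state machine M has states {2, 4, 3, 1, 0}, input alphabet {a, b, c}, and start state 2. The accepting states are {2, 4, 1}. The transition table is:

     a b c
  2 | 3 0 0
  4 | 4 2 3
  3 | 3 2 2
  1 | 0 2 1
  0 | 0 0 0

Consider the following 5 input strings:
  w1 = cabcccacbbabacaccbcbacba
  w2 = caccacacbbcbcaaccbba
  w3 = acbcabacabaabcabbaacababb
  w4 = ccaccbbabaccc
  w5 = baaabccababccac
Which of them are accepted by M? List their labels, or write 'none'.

w1: Trace: 2 -c-> 0 -a-> 0 -b-> 0 -c-> 0 -c-> 0 -c-> 0 -a-> 0 -c-> 0 -b-> 0 -b-> 0 -a-> 0 -b-> 0 -a-> 0 -c-> 0 -a-> 0 -c-> 0 -c-> 0 -b-> 0 -c-> 0 -b-> 0 -a-> 0 -c-> 0 -b-> 0 -a-> 0  → end 0, rejected
w2: Trace: 2 -c-> 0 -a-> 0 -c-> 0 -c-> 0 -a-> 0 -c-> 0 -a-> 0 -c-> 0 -b-> 0 -b-> 0 -c-> 0 -b-> 0 -c-> 0 -a-> 0 -a-> 0 -c-> 0 -c-> 0 -b-> 0 -b-> 0 -a-> 0  → end 0, rejected
w3: Trace: 2 -a-> 3 -c-> 2 -b-> 0 -c-> 0 -a-> 0 -b-> 0 -a-> 0 -c-> 0 -a-> 0 -b-> 0 -a-> 0 -a-> 0 -b-> 0 -c-> 0 -a-> 0 -b-> 0 -b-> 0 -a-> 0 -a-> 0 -c-> 0 -a-> 0 -b-> 0 -a-> 0 -b-> 0 -b-> 0  → end 0, rejected
w4: Trace: 2 -c-> 0 -c-> 0 -a-> 0 -c-> 0 -c-> 0 -b-> 0 -b-> 0 -a-> 0 -b-> 0 -a-> 0 -c-> 0 -c-> 0 -c-> 0  → end 0, rejected
w5: Trace: 2 -b-> 0 -a-> 0 -a-> 0 -a-> 0 -b-> 0 -c-> 0 -c-> 0 -a-> 0 -b-> 0 -a-> 0 -b-> 0 -c-> 0 -c-> 0 -a-> 0 -c-> 0  → end 0, rejected

none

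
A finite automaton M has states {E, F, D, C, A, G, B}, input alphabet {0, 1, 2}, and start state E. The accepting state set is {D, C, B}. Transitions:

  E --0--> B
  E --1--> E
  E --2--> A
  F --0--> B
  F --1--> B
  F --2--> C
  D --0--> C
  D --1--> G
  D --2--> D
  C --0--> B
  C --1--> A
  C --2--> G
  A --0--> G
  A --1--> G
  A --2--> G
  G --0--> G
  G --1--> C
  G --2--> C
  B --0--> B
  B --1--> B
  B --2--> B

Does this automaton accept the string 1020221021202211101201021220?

Yes

E → E → B → B → B → B → B → B → B → B → B → B → B → B → B → B → B → B → B → B → B → B → B → B → B → B → B → B → B
End state B is accepting.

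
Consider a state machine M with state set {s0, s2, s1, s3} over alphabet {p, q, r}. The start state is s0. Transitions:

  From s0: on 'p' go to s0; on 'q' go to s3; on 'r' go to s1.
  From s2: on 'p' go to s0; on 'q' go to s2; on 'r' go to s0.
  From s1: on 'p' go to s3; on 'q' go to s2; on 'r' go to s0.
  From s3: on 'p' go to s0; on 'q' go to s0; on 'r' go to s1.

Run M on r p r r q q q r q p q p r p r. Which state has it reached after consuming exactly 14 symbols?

s3

Trace: s0 -r-> s1 -p-> s3 -r-> s1 -r-> s0 -q-> s3 -q-> s0 -q-> s3 -r-> s1 -q-> s2 -p-> s0 -q-> s3 -p-> s0 -r-> s1 -p-> s3
After 14 symbols: s3.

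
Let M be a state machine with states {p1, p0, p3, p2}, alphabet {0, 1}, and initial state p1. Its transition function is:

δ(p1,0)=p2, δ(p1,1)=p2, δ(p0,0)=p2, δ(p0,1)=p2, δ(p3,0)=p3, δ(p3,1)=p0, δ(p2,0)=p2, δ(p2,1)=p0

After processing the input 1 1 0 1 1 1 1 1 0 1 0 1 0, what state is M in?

p2

Trace: p1 -1-> p2 -1-> p0 -0-> p2 -1-> p0 -1-> p2 -1-> p0 -1-> p2 -1-> p0 -0-> p2 -1-> p0 -0-> p2 -1-> p0 -0-> p2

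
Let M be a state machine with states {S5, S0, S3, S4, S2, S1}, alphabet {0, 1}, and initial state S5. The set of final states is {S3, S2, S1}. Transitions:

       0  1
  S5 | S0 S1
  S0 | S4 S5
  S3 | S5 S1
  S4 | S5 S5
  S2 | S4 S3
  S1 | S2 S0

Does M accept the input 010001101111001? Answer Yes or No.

start at S5
read '0': S5 → S0
read '1': S0 → S5
read '0': S5 → S0
read '0': S0 → S4
read '0': S4 → S5
read '1': S5 → S1
read '1': S1 → S0
read '0': S0 → S4
read '1': S4 → S5
read '1': S5 → S1
read '1': S1 → S0
read '1': S0 → S5
read '0': S5 → S0
read '0': S0 → S4
read '1': S4 → S5
End state S5 is not accepting.

No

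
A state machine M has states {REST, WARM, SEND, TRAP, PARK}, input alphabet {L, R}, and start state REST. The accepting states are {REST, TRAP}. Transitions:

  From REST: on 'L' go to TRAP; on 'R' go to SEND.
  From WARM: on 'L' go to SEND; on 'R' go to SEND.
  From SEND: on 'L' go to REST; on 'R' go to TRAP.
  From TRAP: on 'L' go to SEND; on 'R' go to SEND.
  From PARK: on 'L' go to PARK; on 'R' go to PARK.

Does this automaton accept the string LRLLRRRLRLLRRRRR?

No

REST → TRAP → SEND → REST → TRAP → SEND → TRAP → SEND → REST → SEND → REST → TRAP → SEND → TRAP → SEND → TRAP → SEND
End state SEND is not accepting.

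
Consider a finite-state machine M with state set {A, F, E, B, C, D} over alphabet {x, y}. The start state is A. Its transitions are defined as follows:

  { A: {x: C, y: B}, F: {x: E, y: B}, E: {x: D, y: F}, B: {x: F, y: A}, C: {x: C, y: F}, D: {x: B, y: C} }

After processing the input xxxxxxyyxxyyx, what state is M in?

Trace: A -x-> C -x-> C -x-> C -x-> C -x-> C -x-> C -y-> F -y-> B -x-> F -x-> E -y-> F -y-> B -x-> F

F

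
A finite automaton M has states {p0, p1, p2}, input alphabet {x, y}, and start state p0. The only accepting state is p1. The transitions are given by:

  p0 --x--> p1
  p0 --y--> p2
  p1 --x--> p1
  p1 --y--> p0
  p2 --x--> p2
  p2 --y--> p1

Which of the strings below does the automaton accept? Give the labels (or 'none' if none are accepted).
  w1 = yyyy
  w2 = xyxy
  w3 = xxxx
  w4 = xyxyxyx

w3, w4

w1: p0 → p2 → p1 → p0 → p2  → end p2, rejected
w2: p0 → p1 → p0 → p1 → p0  → end p0, rejected
w3: p0 → p1 → p1 → p1 → p1  → end p1, accepted
w4: p0 → p1 → p0 → p1 → p0 → p1 → p0 → p1  → end p1, accepted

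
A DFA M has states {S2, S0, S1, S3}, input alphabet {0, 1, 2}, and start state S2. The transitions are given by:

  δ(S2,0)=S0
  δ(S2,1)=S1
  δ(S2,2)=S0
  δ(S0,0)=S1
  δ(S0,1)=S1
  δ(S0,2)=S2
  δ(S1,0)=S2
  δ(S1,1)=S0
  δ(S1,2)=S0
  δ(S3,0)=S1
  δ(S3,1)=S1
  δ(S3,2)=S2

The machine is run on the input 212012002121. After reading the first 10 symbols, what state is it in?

Trace: S2 -2-> S0 -1-> S1 -2-> S0 -0-> S1 -1-> S0 -2-> S2 -0-> S0 -0-> S1 -2-> S0 -1-> S1
After 10 symbols: S1.

S1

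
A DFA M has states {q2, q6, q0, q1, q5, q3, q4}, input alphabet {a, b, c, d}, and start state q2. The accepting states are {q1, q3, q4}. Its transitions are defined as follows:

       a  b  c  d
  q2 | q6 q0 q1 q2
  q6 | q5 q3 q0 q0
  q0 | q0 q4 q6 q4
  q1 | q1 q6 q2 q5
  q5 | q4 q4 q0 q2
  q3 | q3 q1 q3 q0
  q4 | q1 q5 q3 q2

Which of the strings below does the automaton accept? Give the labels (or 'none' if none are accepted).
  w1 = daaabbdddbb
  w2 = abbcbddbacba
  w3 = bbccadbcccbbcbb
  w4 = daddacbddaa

w1, w2

w1: q2 → q2 → q6 → q5 → q4 → q5 → q4 → q2 → q2 → q2 → q0 → q4  → end q4, accepted
w2: q2 → q6 → q3 → q1 → q2 → q0 → q4 → q2 → q0 → q0 → q6 → q3 → q3  → end q3, accepted
w3: q2 → q0 → q4 → q3 → q3 → q3 → q0 → q4 → q3 → q3 → q3 → q1 → q6 → q0 → q4 → q5  → end q5, rejected
w4: q2 → q2 → q6 → q0 → q4 → q1 → q2 → q0 → q4 → q2 → q6 → q5  → end q5, rejected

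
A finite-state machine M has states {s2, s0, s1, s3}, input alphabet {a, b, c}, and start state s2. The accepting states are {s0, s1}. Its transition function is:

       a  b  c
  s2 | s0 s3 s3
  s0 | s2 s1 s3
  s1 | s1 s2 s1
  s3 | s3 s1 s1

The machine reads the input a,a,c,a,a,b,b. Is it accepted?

s2 → s0 → s2 → s3 → s3 → s3 → s1 → s2
End state s2 is not accepting.

No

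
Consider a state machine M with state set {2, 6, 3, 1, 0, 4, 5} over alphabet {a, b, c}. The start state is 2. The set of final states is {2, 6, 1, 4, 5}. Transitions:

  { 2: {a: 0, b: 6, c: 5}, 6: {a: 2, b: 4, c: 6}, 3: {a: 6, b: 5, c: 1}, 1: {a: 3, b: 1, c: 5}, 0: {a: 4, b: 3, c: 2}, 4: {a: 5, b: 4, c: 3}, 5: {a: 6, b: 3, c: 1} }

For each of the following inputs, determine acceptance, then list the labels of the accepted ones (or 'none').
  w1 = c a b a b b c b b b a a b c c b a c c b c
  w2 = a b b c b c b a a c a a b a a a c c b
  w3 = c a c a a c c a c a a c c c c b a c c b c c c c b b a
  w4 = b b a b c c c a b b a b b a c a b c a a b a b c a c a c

w1:
  start at 2
  read 'c': 2 → 5
  read 'a': 5 → 6
  read 'b': 6 → 4
  read 'a': 4 → 5
  read 'b': 5 → 3
  read 'b': 3 → 5
  read 'c': 5 → 1
  read 'b': 1 → 1
  read 'b': 1 → 1
  read 'b': 1 → 1
  read 'a': 1 → 3
  read 'a': 3 → 6
  read 'b': 6 → 4
  read 'c': 4 → 3
  read 'c': 3 → 1
  read 'b': 1 → 1
  read 'a': 1 → 3
  read 'c': 3 → 1
  read 'c': 1 → 5
  read 'b': 5 → 3
  read 'c': 3 → 1
  end 1, accepted
w2:
  start at 2
  read 'a': 2 → 0
  read 'b': 0 → 3
  read 'b': 3 → 5
  read 'c': 5 → 1
  read 'b': 1 → 1
  read 'c': 1 → 5
  read 'b': 5 → 3
  read 'a': 3 → 6
  read 'a': 6 → 2
  read 'c': 2 → 5
  read 'a': 5 → 6
  read 'a': 6 → 2
  read 'b': 2 → 6
  read 'a': 6 → 2
  read 'a': 2 → 0
  read 'a': 0 → 4
  read 'c': 4 → 3
  read 'c': 3 → 1
  read 'b': 1 → 1
  end 1, accepted
w3:
  start at 2
  read 'c': 2 → 5
  read 'a': 5 → 6
  read 'c': 6 → 6
  read 'a': 6 → 2
  read 'a': 2 → 0
  read 'c': 0 → 2
  read 'c': 2 → 5
  read 'a': 5 → 6
  read 'c': 6 → 6
  read 'a': 6 → 2
  read 'a': 2 → 0
  read 'c': 0 → 2
  read 'c': 2 → 5
  read 'c': 5 → 1
  read 'c': 1 → 5
  read 'b': 5 → 3
  read 'a': 3 → 6
  read 'c': 6 → 6
  read 'c': 6 → 6
  read 'b': 6 → 4
  read 'c': 4 → 3
  read 'c': 3 → 1
  read 'c': 1 → 5
  read 'c': 5 → 1
  read 'b': 1 → 1
  read 'b': 1 → 1
  read 'a': 1 → 3
  end 3, rejected
w4:
  start at 2
  read 'b': 2 → 6
  read 'b': 6 → 4
  read 'a': 4 → 5
  read 'b': 5 → 3
  read 'c': 3 → 1
  read 'c': 1 → 5
  read 'c': 5 → 1
  read 'a': 1 → 3
  read 'b': 3 → 5
  read 'b': 5 → 3
  read 'a': 3 → 6
  read 'b': 6 → 4
  read 'b': 4 → 4
  read 'a': 4 → 5
  read 'c': 5 → 1
  read 'a': 1 → 3
  read 'b': 3 → 5
  read 'c': 5 → 1
  read 'a': 1 → 3
  read 'a': 3 → 6
  read 'b': 6 → 4
  read 'a': 4 → 5
  read 'b': 5 → 3
  read 'c': 3 → 1
  read 'a': 1 → 3
  read 'c': 3 → 1
  read 'a': 1 → 3
  read 'c': 3 → 1
  end 1, accepted

w1, w2, w4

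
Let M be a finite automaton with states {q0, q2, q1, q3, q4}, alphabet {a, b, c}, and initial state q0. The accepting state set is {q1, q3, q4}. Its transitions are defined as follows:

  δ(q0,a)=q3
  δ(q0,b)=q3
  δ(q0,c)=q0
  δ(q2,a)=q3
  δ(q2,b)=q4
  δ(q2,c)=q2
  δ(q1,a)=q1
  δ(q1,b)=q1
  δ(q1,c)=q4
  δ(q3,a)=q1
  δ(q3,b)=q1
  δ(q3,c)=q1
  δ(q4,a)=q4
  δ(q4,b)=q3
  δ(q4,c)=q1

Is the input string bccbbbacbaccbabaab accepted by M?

Yes

start at q0
read 'b': q0 → q3
read 'c': q3 → q1
read 'c': q1 → q4
read 'b': q4 → q3
read 'b': q3 → q1
read 'b': q1 → q1
read 'a': q1 → q1
read 'c': q1 → q4
read 'b': q4 → q3
read 'a': q3 → q1
read 'c': q1 → q4
read 'c': q4 → q1
read 'b': q1 → q1
read 'a': q1 → q1
read 'b': q1 → q1
read 'a': q1 → q1
read 'a': q1 → q1
read 'b': q1 → q1
End state q1 is accepting.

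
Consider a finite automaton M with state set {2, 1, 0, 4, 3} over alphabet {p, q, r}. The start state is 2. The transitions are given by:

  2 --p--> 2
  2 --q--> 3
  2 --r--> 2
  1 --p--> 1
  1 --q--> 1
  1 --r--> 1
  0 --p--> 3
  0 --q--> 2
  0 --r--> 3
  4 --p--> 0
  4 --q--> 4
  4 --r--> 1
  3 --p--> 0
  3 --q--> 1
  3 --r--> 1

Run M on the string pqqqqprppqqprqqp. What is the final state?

1

2 → 2 → 3 → 1 → 1 → 1 → 1 → 1 → 1 → 1 → 1 → 1 → 1 → 1 → 1 → 1 → 1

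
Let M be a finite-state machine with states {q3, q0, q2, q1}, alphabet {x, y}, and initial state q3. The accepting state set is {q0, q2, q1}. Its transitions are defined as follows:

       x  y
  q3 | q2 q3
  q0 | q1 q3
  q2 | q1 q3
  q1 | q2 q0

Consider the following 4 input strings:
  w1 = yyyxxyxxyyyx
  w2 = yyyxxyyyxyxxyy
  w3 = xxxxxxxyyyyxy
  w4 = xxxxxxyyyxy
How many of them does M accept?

1

w1: q3 → q3 → q3 → q3 → q2 → q1 → q0 → q1 → q2 → q3 → q3 → q3 → q2  → end q2, accepted
w2: q3 → q3 → q3 → q3 → q2 → q1 → q0 → q3 → q3 → q2 → q3 → q2 → q1 → q0 → q3  → end q3, rejected
w3: q3 → q2 → q1 → q2 → q1 → q2 → q1 → q2 → q3 → q3 → q3 → q3 → q2 → q3  → end q3, rejected
w4: q3 → q2 → q1 → q2 → q1 → q2 → q1 → q0 → q3 → q3 → q2 → q3  → end q3, rejected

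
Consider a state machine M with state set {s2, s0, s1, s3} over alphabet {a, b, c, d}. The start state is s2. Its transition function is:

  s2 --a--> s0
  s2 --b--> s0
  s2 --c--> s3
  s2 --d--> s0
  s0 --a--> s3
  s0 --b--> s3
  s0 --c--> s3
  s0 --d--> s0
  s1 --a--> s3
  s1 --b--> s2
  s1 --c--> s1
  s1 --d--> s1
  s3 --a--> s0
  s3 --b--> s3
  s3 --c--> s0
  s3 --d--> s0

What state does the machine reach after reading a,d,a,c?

s2 → s0 → s0 → s3 → s0

s0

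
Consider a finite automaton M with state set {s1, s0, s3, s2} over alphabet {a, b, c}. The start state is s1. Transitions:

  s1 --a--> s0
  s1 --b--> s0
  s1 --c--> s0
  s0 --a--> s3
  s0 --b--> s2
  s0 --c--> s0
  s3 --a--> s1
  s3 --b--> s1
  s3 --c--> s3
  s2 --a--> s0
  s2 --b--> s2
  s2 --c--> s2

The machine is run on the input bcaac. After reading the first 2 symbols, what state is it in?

start at s1
read 'b': s1 → s0
read 'c': s0 → s0
After 2 symbols: s0.

s0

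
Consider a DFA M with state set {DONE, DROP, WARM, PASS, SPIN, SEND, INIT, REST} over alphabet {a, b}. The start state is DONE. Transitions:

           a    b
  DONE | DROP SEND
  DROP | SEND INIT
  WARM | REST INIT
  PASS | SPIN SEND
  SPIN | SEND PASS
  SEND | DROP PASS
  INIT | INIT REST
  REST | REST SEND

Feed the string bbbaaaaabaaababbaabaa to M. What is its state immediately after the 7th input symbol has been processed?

start at DONE
read 'b': DONE → SEND
read 'b': SEND → PASS
read 'b': PASS → SEND
read 'a': SEND → DROP
read 'a': DROP → SEND
read 'a': SEND → DROP
read 'a': DROP → SEND
After 7 symbols: SEND.

SEND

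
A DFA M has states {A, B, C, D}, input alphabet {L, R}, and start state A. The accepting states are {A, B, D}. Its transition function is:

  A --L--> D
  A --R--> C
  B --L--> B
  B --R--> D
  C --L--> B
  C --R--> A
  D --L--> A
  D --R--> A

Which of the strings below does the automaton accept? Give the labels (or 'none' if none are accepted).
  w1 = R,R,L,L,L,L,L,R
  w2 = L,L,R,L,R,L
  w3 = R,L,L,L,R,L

w1:
  start at A
  read 'R': A → C
  read 'R': C → A
  read 'L': A → D
  read 'L': D → A
  read 'L': A → D
  read 'L': D → A
  read 'L': A → D
  read 'R': D → A
  end A, accepted
w2:
  start at A
  read 'L': A → D
  read 'L': D → A
  read 'R': A → C
  read 'L': C → B
  read 'R': B → D
  read 'L': D → A
  end A, accepted
w3:
  start at A
  read 'R': A → C
  read 'L': C → B
  read 'L': B → B
  read 'L': B → B
  read 'R': B → D
  read 'L': D → A
  end A, accepted

w1, w2, w3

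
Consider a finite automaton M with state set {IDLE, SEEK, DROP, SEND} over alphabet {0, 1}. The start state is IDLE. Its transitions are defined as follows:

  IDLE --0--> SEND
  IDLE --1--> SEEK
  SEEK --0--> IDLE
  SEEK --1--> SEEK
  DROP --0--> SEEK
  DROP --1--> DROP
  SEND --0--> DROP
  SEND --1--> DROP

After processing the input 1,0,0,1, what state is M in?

start at IDLE
read '1': IDLE → SEEK
read '0': SEEK → IDLE
read '0': IDLE → SEND
read '1': SEND → DROP

DROP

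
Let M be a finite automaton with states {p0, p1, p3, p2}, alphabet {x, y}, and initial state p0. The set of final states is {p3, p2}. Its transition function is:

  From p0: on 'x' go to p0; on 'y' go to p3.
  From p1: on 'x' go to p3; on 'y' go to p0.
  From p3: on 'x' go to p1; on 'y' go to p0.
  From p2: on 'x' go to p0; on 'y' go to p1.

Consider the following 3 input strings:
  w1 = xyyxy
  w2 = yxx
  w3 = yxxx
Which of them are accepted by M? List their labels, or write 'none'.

w1: Trace: p0 -x-> p0 -y-> p3 -y-> p0 -x-> p0 -y-> p3  → end p3, accepted
w2: Trace: p0 -y-> p3 -x-> p1 -x-> p3  → end p3, accepted
w3: Trace: p0 -y-> p3 -x-> p1 -x-> p3 -x-> p1  → end p1, rejected

w1, w2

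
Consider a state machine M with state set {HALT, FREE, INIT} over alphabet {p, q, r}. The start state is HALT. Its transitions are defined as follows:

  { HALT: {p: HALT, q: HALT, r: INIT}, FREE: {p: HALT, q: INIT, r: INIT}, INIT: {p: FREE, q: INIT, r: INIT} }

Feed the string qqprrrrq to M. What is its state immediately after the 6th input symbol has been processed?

Trace: HALT -q-> HALT -q-> HALT -p-> HALT -r-> INIT -r-> INIT -r-> INIT
After 6 symbols: INIT.

INIT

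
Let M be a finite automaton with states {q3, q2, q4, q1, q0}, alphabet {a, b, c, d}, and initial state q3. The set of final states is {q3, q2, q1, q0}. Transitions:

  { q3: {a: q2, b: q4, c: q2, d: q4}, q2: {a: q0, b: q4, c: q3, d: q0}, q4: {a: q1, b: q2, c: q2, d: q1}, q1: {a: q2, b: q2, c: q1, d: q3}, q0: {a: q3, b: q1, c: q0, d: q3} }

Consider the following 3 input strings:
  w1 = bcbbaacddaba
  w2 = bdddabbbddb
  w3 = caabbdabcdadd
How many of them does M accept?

w1: q3 → q4 → q2 → q4 → q2 → q0 → q3 → q2 → q0 → q3 → q2 → q4 → q1  → end q1, accepted
w2: q3 → q4 → q1 → q3 → q4 → q1 → q2 → q4 → q2 → q0 → q3 → q4  → end q4, rejected
w3: q3 → q2 → q0 → q3 → q4 → q2 → q0 → q3 → q4 → q2 → q0 → q3 → q4 → q1  → end q1, accepted

2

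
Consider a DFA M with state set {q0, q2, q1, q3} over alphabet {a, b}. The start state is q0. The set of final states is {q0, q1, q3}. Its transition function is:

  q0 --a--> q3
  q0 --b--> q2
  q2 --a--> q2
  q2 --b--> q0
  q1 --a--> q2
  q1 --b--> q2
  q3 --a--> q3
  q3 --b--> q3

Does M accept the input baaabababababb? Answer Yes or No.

Trace: q0 -b-> q2 -a-> q2 -a-> q2 -a-> q2 -b-> q0 -a-> q3 -b-> q3 -a-> q3 -b-> q3 -a-> q3 -b-> q3 -a-> q3 -b-> q3 -b-> q3
End state q3 is accepting.

Yes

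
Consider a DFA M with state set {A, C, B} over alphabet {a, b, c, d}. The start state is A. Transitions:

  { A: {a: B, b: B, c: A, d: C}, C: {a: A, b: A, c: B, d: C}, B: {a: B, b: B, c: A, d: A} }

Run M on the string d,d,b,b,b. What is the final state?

B

Trace: A -d-> C -d-> C -b-> A -b-> B -b-> B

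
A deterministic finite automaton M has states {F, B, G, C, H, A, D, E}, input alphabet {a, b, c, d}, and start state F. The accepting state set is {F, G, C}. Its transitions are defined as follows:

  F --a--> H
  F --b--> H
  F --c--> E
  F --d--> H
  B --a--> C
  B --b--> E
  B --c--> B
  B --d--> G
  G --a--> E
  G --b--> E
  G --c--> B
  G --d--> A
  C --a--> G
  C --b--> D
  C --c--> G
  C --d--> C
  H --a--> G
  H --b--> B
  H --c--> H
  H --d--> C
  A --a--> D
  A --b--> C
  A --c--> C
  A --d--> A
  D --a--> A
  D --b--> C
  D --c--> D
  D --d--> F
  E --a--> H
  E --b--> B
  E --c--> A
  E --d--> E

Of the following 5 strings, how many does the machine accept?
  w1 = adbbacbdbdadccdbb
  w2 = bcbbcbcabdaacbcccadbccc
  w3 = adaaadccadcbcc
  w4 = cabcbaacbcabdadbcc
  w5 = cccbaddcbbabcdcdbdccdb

w1:
  start at F
  read 'a': F → H
  read 'd': H → C
  read 'b': C → D
  read 'b': D → C
  read 'a': C → G
  read 'c': G → B
  read 'b': B → E
  read 'd': E → E
  read 'b': E → B
  read 'd': B → G
  read 'a': G → E
  read 'd': E → E
  read 'c': E → A
  read 'c': A → C
  read 'd': C → C
  read 'b': C → D
  read 'b': D → C
  end C, accepted
w2:
  start at F
  read 'b': F → H
  read 'c': H → H
  read 'b': H → B
  read 'b': B → E
  read 'c': E → A
  read 'b': A → C
  read 'c': C → G
  read 'a': G → E
  read 'b': E → B
  read 'd': B → G
  read 'a': G → E
  read 'a': E → H
  read 'c': H → H
  read 'b': H → B
  read 'c': B → B
  read 'c': B → B
  read 'c': B → B
  read 'a': B → C
  read 'd': C → C
  read 'b': C → D
  read 'c': D → D
  read 'c': D → D
  read 'c': D → D
  end D, rejected
w3:
  start at F
  read 'a': F → H
  read 'd': H → C
  read 'a': C → G
  read 'a': G → E
  read 'a': E → H
  read 'd': H → C
  read 'c': C → G
  read 'c': G → B
  read 'a': B → C
  read 'd': C → C
  read 'c': C → G
  read 'b': G → E
  read 'c': E → A
  read 'c': A → C
  end C, accepted
w4:
  start at F
  read 'c': F → E
  read 'a': E → H
  read 'b': H → B
  read 'c': B → B
  read 'b': B → E
  read 'a': E → H
  read 'a': H → G
  read 'c': G → B
  read 'b': B → E
  read 'c': E → A
  read 'a': A → D
  read 'b': D → C
  read 'd': C → C
  read 'a': C → G
  read 'd': G → A
  read 'b': A → C
  read 'c': C → G
  read 'c': G → B
  end B, rejected
w5:
  start at F
  read 'c': F → E
  read 'c': E → A
  read 'c': A → C
  read 'b': C → D
  read 'a': D → A
  read 'd': A → A
  read 'd': A → A
  read 'c': A → C
  read 'b': C → D
  read 'b': D → C
  read 'a': C → G
  read 'b': G → E
  read 'c': E → A
  read 'd': A → A
  read 'c': A → C
  read 'd': C → C
  read 'b': C → D
  read 'd': D → F
  read 'c': F → E
  read 'c': E → A
  read 'd': A → A
  read 'b': A → C
  end C, accepted

3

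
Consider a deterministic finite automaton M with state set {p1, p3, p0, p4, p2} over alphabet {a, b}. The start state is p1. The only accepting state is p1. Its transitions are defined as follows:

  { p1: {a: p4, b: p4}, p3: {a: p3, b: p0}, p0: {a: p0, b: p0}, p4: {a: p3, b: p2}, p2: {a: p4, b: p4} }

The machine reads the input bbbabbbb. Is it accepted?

No

p1 → p4 → p2 → p4 → p3 → p0 → p0 → p0 → p0
End state p0 is not accepting.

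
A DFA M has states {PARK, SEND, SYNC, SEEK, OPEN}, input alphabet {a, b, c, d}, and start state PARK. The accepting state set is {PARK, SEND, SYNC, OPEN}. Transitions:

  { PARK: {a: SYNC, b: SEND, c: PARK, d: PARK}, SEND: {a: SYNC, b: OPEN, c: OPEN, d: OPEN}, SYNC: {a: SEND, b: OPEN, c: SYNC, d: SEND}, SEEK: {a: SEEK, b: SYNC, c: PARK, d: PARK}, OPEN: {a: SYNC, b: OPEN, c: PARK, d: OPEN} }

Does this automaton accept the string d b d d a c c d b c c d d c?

Yes

start at PARK
read 'd': PARK → PARK
read 'b': PARK → SEND
read 'd': SEND → OPEN
read 'd': OPEN → OPEN
read 'a': OPEN → SYNC
read 'c': SYNC → SYNC
read 'c': SYNC → SYNC
read 'd': SYNC → SEND
read 'b': SEND → OPEN
read 'c': OPEN → PARK
read 'c': PARK → PARK
read 'd': PARK → PARK
read 'd': PARK → PARK
read 'c': PARK → PARK
End state PARK is accepting.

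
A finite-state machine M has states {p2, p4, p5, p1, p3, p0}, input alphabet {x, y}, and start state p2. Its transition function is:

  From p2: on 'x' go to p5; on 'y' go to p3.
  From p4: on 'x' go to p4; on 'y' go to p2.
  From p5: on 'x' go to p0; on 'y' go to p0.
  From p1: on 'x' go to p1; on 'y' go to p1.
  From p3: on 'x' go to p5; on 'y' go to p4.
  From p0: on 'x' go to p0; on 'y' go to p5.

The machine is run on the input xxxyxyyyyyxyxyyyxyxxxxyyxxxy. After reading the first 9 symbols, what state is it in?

start at p2
read 'x': p2 → p5
read 'x': p5 → p0
read 'x': p0 → p0
read 'y': p0 → p5
read 'x': p5 → p0
read 'y': p0 → p5
read 'y': p5 → p0
read 'y': p0 → p5
read 'y': p5 → p0
After 9 symbols: p0.

p0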